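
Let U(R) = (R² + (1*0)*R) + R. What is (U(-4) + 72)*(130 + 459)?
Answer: 49476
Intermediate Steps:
U(R) = R + R² (U(R) = (R² + 0*R) + R = (R² + 0) + R = R² + R = R + R²)
(U(-4) + 72)*(130 + 459) = (-4*(1 - 4) + 72)*(130 + 459) = (-4*(-3) + 72)*589 = (12 + 72)*589 = 84*589 = 49476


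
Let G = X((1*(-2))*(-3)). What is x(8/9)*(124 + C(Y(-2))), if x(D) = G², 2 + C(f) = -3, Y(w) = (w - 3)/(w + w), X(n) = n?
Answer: 4284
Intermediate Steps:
G = 6 (G = (1*(-2))*(-3) = -2*(-3) = 6)
Y(w) = (-3 + w)/(2*w) (Y(w) = (-3 + w)/((2*w)) = (-3 + w)*(1/(2*w)) = (-3 + w)/(2*w))
C(f) = -5 (C(f) = -2 - 3 = -5)
x(D) = 36 (x(D) = 6² = 36)
x(8/9)*(124 + C(Y(-2))) = 36*(124 - 5) = 36*119 = 4284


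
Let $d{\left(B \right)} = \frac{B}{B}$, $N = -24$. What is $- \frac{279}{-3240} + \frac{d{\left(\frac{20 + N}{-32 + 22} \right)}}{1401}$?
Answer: $\frac{14597}{168120} \approx 0.086825$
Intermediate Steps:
$d{\left(B \right)} = 1$
$- \frac{279}{-3240} + \frac{d{\left(\frac{20 + N}{-32 + 22} \right)}}{1401} = - \frac{279}{-3240} + 1 \cdot \frac{1}{1401} = \left(-279\right) \left(- \frac{1}{3240}\right) + 1 \cdot \frac{1}{1401} = \frac{31}{360} + \frac{1}{1401} = \frac{14597}{168120}$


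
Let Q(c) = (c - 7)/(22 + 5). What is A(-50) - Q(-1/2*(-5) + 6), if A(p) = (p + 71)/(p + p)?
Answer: -239/900 ≈ -0.26556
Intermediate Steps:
Q(c) = -7/27 + c/27 (Q(c) = (-7 + c)/27 = (-7 + c)*(1/27) = -7/27 + c/27)
A(p) = (71 + p)/(2*p) (A(p) = (71 + p)/((2*p)) = (71 + p)*(1/(2*p)) = (71 + p)/(2*p))
A(-50) - Q(-1/2*(-5) + 6) = (½)*(71 - 50)/(-50) - (-7/27 + (-1/2*(-5) + 6)/27) = (½)*(-1/50)*21 - (-7/27 + (-1*½*(-5) + 6)/27) = -21/100 - (-7/27 + (-½*(-5) + 6)/27) = -21/100 - (-7/27 + (5/2 + 6)/27) = -21/100 - (-7/27 + (1/27)*(17/2)) = -21/100 - (-7/27 + 17/54) = -21/100 - 1*1/18 = -21/100 - 1/18 = -239/900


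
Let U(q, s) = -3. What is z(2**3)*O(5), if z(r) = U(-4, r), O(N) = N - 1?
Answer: -12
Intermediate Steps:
O(N) = -1 + N
z(r) = -3
z(2**3)*O(5) = -3*(-1 + 5) = -3*4 = -12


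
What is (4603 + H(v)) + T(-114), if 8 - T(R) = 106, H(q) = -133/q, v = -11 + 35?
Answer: 107987/24 ≈ 4499.5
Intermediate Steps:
v = 24
T(R) = -98 (T(R) = 8 - 1*106 = 8 - 106 = -98)
(4603 + H(v)) + T(-114) = (4603 - 133/24) - 98 = 110339/24 - 98 = 107987/24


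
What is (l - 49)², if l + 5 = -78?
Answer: 17424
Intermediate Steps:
l = -83 (l = -5 - 78 = -83)
(l - 49)² = (-83 - 49)² = (-132)² = 17424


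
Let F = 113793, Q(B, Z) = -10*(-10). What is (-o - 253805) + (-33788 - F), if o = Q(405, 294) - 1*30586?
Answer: -370900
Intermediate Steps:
Q(B, Z) = 100
o = -30486 (o = 100 - 1*30586 = 100 - 30586 = -30486)
(-o - 253805) + (-33788 - F) = (-1*(-30486) - 253805) + (-33788 - 1*113793) = (30486 - 253805) + (-33788 - 113793) = -223319 - 147581 = -370900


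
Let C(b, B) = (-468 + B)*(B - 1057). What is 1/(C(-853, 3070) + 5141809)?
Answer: 1/10379635 ≈ 9.6343e-8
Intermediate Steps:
C(b, B) = (-1057 + B)*(-468 + B) (C(b, B) = (-468 + B)*(-1057 + B) = (-1057 + B)*(-468 + B))
1/(C(-853, 3070) + 5141809) = 1/((494676 + 3070**2 - 1525*3070) + 5141809) = 1/((494676 + 9424900 - 4681750) + 5141809) = 1/(5237826 + 5141809) = 1/10379635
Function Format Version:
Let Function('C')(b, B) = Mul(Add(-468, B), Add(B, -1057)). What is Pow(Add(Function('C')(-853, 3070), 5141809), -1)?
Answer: Rational(1, 10379635) ≈ 9.6343e-8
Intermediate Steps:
Function('C')(b, B) = Mul(Add(-1057, B), Add(-468, B)) (Function('C')(b, B) = Mul(Add(-468, B), Add(-1057, B)) = Mul(Add(-1057, B), Add(-468, B)))
Pow(Add(Function('C')(-853, 3070), 5141809), -1) = Pow(Add(Add(494676, Pow(3070, 2), Mul(-1525, 3070)), 5141809), -1) = Pow(Add(Add(494676, 9424900, -4681750), 5141809), -1) = Pow(Add(5237826, 5141809), -1) = Pow(10379635, -1) = Rational(1, 10379635)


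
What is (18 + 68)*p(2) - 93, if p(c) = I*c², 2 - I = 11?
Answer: -3189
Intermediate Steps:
I = -9 (I = 2 - 1*11 = 2 - 11 = -9)
p(c) = -9*c²
(18 + 68)*p(2) - 93 = (18 + 68)*(-9*2²) - 93 = 86*(-9*4) - 93 = 86*(-36) - 93 = -3096 - 93 = -3189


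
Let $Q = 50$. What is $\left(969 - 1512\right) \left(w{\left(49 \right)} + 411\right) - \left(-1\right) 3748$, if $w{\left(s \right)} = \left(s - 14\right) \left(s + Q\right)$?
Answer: $-2100920$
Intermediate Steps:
$w{\left(s \right)} = \left(-14 + s\right) \left(50 + s\right)$ ($w{\left(s \right)} = \left(s - 14\right) \left(s + 50\right) = \left(-14 + s\right) \left(50 + s\right)$)
$\left(969 - 1512\right) \left(w{\left(49 \right)} + 411\right) - \left(-1\right) 3748 = \left(969 - 1512\right) \left(\left(-700 + 49^{2} + 36 \cdot 49\right) + 411\right) - \left(-1\right) 3748 = - 543 \left(\left(-700 + 2401 + 1764\right) + 411\right) - -3748 = - 543 \left(3465 + 411\right) + 3748 = \left(-543\right) 3876 + 3748 = -2104668 + 3748 = -2100920$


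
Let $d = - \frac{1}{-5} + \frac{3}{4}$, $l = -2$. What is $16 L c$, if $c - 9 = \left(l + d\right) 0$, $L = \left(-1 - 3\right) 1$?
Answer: $-576$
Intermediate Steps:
$L = -4$ ($L = \left(-4\right) 1 = -4$)
$d = \frac{19}{20}$ ($d = \left(-1\right) \left(- \frac{1}{5}\right) + 3 \cdot \frac{1}{4} = \frac{1}{5} + \frac{3}{4} = \frac{19}{20} \approx 0.95$)
$c = 9$ ($c = 9 + \left(-2 + \frac{19}{20}\right) 0 = 9 - 0 = 9 + 0 = 9$)
$16 L c = 16 \left(-4\right) 9 = \left(-64\right) 9 = -576$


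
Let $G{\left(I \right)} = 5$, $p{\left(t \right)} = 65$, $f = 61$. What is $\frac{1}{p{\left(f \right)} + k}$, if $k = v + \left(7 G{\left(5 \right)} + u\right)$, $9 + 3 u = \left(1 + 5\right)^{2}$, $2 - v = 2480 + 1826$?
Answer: $- \frac{1}{4195} \approx -0.00023838$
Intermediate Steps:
$v = -4304$ ($v = 2 - \left(2480 + 1826\right) = 2 - 4306 = -4304$)
$u = 9$ ($u = -3 + \frac{\left(1 + 5\right)^{2}}{3} = -3 + \frac{6^{2}}{3} = -3 + \frac{1}{3} \cdot 36 = -3 + 12 = 9$)
$k = -4260$ ($k = -4304 + \left(7 \cdot 5 + 9\right) = -4304 + \left(35 + 9\right) = -4304 + 44 = -4260$)
$\frac{1}{p{\left(f \right)} + k} = \frac{1}{65 - 4260} = \frac{1}{-4195} = - \frac{1}{4195}$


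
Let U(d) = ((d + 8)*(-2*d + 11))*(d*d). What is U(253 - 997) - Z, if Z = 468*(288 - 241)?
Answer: -610696363500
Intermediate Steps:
U(d) = d²*(8 + d)*(11 - 2*d) (U(d) = ((8 + d)*(11 - 2*d))*d² = d²*(8 + d)*(11 - 2*d))
Z = 21996 (Z = 468*47 = 21996)
U(253 - 997) - Z = (253 - 997)²*(88 - 5*(253 - 997) - 2*(253 - 997)²) - 1*21996 = (-744)²*(88 - 5*(-744) - 2*(-744)²) - 21996 = 553536*(88 + 3720 - 2*553536) - 21996 = 553536*(88 + 3720 - 1107072) - 21996 = 553536*(-1103264) - 21996 = -610696341504 - 21996 = -610696363500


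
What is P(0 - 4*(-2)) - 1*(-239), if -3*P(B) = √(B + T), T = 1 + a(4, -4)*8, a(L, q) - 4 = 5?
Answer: 236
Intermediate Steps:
a(L, q) = 9 (a(L, q) = 4 + 5 = 9)
T = 73 (T = 1 + 9*8 = 1 + 72 = 73)
P(B) = -√(73 + B)/3 (P(B) = -√(B + 73)/3 = -√(73 + B)/3)
P(0 - 4*(-2)) - 1*(-239) = -√(73 + (0 - 4*(-2)))/3 - 1*(-239) = -√(73 + (0 + 8))/3 + 239 = -√(73 + 8)/3 + 239 = -√81/3 + 239 = -⅓*9 + 239 = -3 + 239 = 236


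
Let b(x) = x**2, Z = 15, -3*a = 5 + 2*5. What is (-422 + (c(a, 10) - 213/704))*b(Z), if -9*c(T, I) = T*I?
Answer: -66012725/704 ≈ -93768.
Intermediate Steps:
a = -5 (a = -(5 + 2*5)/3 = -(5 + 10)/3 = -1/3*15 = -5)
c(T, I) = -I*T/9 (c(T, I) = -T*I/9 = -I*T/9)
(-422 + (c(a, 10) - 213/704))*b(Z) = (-422 + (-1/9*10*(-5) - 213/704))*15**2 = (-422 + (50/9 - 213*1/704))*225 = (-422 + (50/9 - 213/704))*225 = (-422 + 33283/6336)*225 = -2640509/6336*225 = -66012725/704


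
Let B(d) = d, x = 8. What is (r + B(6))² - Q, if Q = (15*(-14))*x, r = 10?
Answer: 1936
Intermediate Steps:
Q = -1680 (Q = (15*(-14))*8 = -210*8 = -1680)
(r + B(6))² - Q = (10 + 6)² - 1*(-1680) = 16² + 1680 = 256 + 1680 = 1936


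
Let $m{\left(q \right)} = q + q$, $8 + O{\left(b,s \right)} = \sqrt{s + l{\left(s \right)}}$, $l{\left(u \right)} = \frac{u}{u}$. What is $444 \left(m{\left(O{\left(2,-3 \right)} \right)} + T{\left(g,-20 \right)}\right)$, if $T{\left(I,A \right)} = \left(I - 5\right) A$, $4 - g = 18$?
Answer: $161616 + 888 i \sqrt{2} \approx 1.6162 \cdot 10^{5} + 1255.8 i$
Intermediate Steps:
$g = -14$ ($g = 4 - 18 = -14$)
$l{\left(u \right)} = 1$
$O{\left(b,s \right)} = -8 + \sqrt{1 + s}$ ($O{\left(b,s \right)} = -8 + \sqrt{s + 1} = -8 + \sqrt{1 + s}$)
$T{\left(I,A \right)} = A \left(-5 + I\right)$ ($T{\left(I,A \right)} = \left(-5 + I\right) A = A \left(-5 + I\right)$)
$m{\left(q \right)} = 2 q$
$444 \left(m{\left(O{\left(2,-3 \right)} \right)} + T{\left(g,-20 \right)}\right) = 444 \left(2 \left(-8 + \sqrt{1 - 3}\right) - 20 \left(-5 - 14\right)\right) = 444 \left(2 \left(-8 + \sqrt{-2}\right) - -380\right) = 444 \left(2 \left(-8 + i \sqrt{2}\right) + 380\right) = 444 \left(\left(-16 + 2 i \sqrt{2}\right) + 380\right) = 444 \left(364 + 2 i \sqrt{2}\right) = 161616 + 888 i \sqrt{2}$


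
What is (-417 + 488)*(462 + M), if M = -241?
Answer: 15691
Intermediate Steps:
(-417 + 488)*(462 + M) = (-417 + 488)*(462 - 241) = 71*221 = 15691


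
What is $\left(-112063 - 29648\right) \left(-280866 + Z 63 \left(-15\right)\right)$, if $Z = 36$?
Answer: $44622809946$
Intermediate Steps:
$\left(-112063 - 29648\right) \left(-280866 + Z 63 \left(-15\right)\right) = \left(-112063 - 29648\right) \left(-280866 + 36 \cdot 63 \left(-15\right)\right) = - 141711 \left(-280866 + 2268 \left(-15\right)\right) = - 141711 \left(-280866 - 34020\right) = \left(-141711\right) \left(-314886\right) = 44622809946$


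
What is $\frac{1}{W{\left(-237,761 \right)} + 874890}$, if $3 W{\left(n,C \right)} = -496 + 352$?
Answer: $\frac{1}{874842} \approx 1.1431 \cdot 10^{-6}$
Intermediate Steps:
$W{\left(n,C \right)} = -48$ ($W{\left(n,C \right)} = \frac{-496 + 352}{3} = \frac{1}{3} \left(-144\right) = -48$)
$\frac{1}{W{\left(-237,761 \right)} + 874890} = \frac{1}{-48 + 874890} = \frac{1}{874842}$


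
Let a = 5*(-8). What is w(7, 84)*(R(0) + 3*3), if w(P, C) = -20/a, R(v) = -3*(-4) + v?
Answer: 21/2 ≈ 10.500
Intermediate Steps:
a = -40
R(v) = 12 + v
w(P, C) = ½ (w(P, C) = -20/(-40) = -20*(-1/40) = ½)
w(7, 84)*(R(0) + 3*3) = ((12 + 0) + 3*3)/2 = (12 + 9)/2 = (½)*21 = 21/2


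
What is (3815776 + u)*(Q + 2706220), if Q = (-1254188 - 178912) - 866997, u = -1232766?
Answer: 1049019770230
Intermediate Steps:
Q = -2300097 (Q = -1433100 - 866997 = -2300097)
(3815776 + u)*(Q + 2706220) = (3815776 - 1232766)*(-2300097 + 2706220) = 2583010*406123 = 1049019770230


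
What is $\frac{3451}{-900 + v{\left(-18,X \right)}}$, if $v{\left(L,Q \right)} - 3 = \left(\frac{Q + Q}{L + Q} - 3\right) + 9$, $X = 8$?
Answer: $- \frac{17255}{4463} \approx -3.8662$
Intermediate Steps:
$v{\left(L,Q \right)} = 9 + \frac{2 Q}{L + Q}$ ($v{\left(L,Q \right)} = 3 + \left(\left(\frac{Q + Q}{L + Q} - 3\right) + 9\right) = 3 + \left(\left(\frac{2 Q}{L + Q} - 3\right) + 9\right) = 3 + \left(\left(-3 + \frac{2 Q}{L + Q}\right) + 9\right) = 3 + \left(6 + \frac{2 Q}{L + Q}\right) = 9 + \frac{2 Q}{L + Q}$)
$\frac{3451}{-900 + v{\left(-18,X \right)}} = \frac{3451}{-900 + \frac{9 \left(-18\right) + 11 \cdot 8}{-18 + 8}} = \frac{3451}{-900 + \frac{-162 + 88}{-10}} = \frac{3451}{-900 - - \frac{37}{5}} = \frac{3451}{-900 + \frac{37}{5}} = \frac{3451}{- \frac{4463}{5}} = 3451 \left(- \frac{5}{4463}\right) = - \frac{17255}{4463}$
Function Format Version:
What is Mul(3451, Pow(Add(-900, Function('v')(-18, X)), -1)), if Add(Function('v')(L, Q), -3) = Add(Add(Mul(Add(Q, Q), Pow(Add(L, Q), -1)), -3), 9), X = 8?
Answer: Rational(-17255, 4463) ≈ -3.8662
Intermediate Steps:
Function('v')(L, Q) = Add(9, Mul(2, Q, Pow(Add(L, Q), -1))) (Function('v')(L, Q) = Add(3, Add(Add(Mul(Add(Q, Q), Pow(Add(L, Q), -1)), -3), 9)) = Add(3, Add(Add(Mul(Mul(2, Q), Pow(Add(L, Q), -1)), -3), 9)) = Add(3, Add(Add(Mul(2, Q, Pow(Add(L, Q), -1)), -3), 9)) = Add(3, Add(Add(-3, Mul(2, Q, Pow(Add(L, Q), -1))), 9)) = Add(3, Add(6, Mul(2, Q, Pow(Add(L, Q), -1)))) = Add(9, Mul(2, Q, Pow(Add(L, Q), -1))))
Mul(3451, Pow(Add(-900, Function('v')(-18, X)), -1)) = Mul(3451, Pow(Add(-900, Mul(Pow(Add(-18, 8), -1), Add(Mul(9, -18), Mul(11, 8)))), -1)) = Mul(3451, Pow(Add(-900, Mul(Pow(-10, -1), Add(-162, 88))), -1)) = Mul(3451, Pow(Add(-900, Mul(Rational(-1, 10), -74)), -1)) = Mul(3451, Pow(Add(-900, Rational(37, 5)), -1)) = Mul(3451, Pow(Rational(-4463, 5), -1)) = Mul(3451, Rational(-5, 4463)) = Rational(-17255, 4463)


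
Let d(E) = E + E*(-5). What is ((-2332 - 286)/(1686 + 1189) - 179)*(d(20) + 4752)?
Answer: -2416559296/2875 ≈ -8.4054e+5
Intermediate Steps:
d(E) = -4*E (d(E) = E - 5*E = -4*E)
((-2332 - 286)/(1686 + 1189) - 179)*(d(20) + 4752) = ((-2332 - 286)/(1686 + 1189) - 179)*(-4*20 + 4752) = (-2618/2875 - 179)*(-80 + 4752) = (-2618*1/2875 - 179)*4672 = (-2618/2875 - 179)*4672 = -517243/2875*4672 = -2416559296/2875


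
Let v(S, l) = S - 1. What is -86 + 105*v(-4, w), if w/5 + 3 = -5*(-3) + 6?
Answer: -611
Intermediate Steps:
w = 90 (w = -15 + 5*(-5*(-3) + 6) = -15 + 5*(15 + 6) = -15 + 5*21 = -15 + 105 = 90)
v(S, l) = -1 + S
-86 + 105*v(-4, w) = -86 + 105*(-1 - 4) = -86 + 105*(-5) = -86 - 525 = -611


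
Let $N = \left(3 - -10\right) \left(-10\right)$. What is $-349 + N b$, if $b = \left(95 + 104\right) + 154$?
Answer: $-46239$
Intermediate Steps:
$b = 353$ ($b = 199 + 154 = 353$)
$N = -130$ ($N = \left(3 + 10\right) \left(-10\right) = 13 \left(-10\right) = -130$)
$-349 + N b = -349 - 45890 = -46239$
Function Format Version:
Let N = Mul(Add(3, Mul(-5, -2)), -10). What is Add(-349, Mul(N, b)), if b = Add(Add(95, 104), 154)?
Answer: -46239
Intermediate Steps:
b = 353 (b = Add(199, 154) = 353)
N = -130 (N = Mul(Add(3, 10), -10) = Mul(13, -10) = -130)
Add(-349, Mul(N, b)) = Add(-349, Mul(-130, 353)) = Add(-349, -45890) = -46239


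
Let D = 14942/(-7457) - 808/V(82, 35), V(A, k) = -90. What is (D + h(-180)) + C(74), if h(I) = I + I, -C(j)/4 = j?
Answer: -217790402/335565 ≈ -649.03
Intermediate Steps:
C(j) = -4*j
h(I) = 2*I
D = 2340238/335565 (D = 14942/(-7457) - 808/(-90) = 14942*(-1/7457) - 808*(-1/90) = -14942/7457 + 404/45 = 2340238/335565 ≈ 6.9740)
(D + h(-180)) + C(74) = (2340238/335565 + 2*(-180)) - 4*74 = (2340238/335565 - 360) - 296 = -118463162/335565 - 296 = -217790402/335565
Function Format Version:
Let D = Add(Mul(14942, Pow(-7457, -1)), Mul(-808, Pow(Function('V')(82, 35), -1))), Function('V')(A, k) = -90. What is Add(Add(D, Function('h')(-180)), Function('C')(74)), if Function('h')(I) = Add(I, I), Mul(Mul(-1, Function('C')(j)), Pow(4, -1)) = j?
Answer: Rational(-217790402, 335565) ≈ -649.03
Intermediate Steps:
Function('C')(j) = Mul(-4, j)
Function('h')(I) = Mul(2, I)
D = Rational(2340238, 335565) (D = Add(Mul(14942, Pow(-7457, -1)), Mul(-808, Pow(-90, -1))) = Add(Mul(14942, Rational(-1, 7457)), Mul(-808, Rational(-1, 90))) = Add(Rational(-14942, 7457), Rational(404, 45)) = Rational(2340238, 335565) ≈ 6.9740)
Add(Add(D, Function('h')(-180)), Function('C')(74)) = Add(Add(Rational(2340238, 335565), Mul(2, -180)), Mul(-4, 74)) = Add(Add(Rational(2340238, 335565), -360), -296) = Add(Rational(-118463162, 335565), -296) = Rational(-217790402, 335565)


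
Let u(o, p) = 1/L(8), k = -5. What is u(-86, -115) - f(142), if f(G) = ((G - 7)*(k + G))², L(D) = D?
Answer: -2736520199/8 ≈ -3.4207e+8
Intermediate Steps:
u(o, p) = ⅛ (u(o, p) = 1/8 = ⅛)
f(G) = (-7 + G)²*(-5 + G)² (f(G) = ((G - 7)*(-5 + G))² = ((-7 + G)*(-5 + G))² = (-7 + G)²*(-5 + G)²)
u(-86, -115) - f(142) = ⅛ - (-7 + 142)²*(-5 + 142)² = ⅛ - 135²*137² = ⅛ - 18225*18769 = ⅛ - 1*342065025 = ⅛ - 342065025 = -2736520199/8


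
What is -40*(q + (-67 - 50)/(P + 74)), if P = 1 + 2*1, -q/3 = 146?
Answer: 1353720/77 ≈ 17581.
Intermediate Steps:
q = -438 (q = -3*146 = -438)
P = 3 (P = 1 + 2 = 3)
-40*(q + (-67 - 50)/(P + 74)) = -40*(-438 + (-67 - 50)/(3 + 74)) = -40*(-438 - 117/77) = -40*(-33843/77) = 1353720/77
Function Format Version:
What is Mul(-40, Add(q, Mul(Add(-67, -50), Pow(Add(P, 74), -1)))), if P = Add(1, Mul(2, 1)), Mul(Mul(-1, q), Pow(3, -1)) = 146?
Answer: Rational(1353720, 77) ≈ 17581.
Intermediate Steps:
q = -438 (q = Mul(-3, 146) = -438)
P = 3 (P = Add(1, 2) = 3)
Mul(-40, Add(q, Mul(Add(-67, -50), Pow(Add(P, 74), -1)))) = Mul(-40, Add(-438, Mul(Add(-67, -50), Pow(Add(3, 74), -1)))) = Mul(-40, Add(-438, Mul(-117, Pow(77, -1)))) = Mul(-40, Add(-438, Mul(-117, Rational(1, 77)))) = Mul(-40, Add(-438, Rational(-117, 77))) = Mul(-40, Rational(-33843, 77)) = Rational(1353720, 77)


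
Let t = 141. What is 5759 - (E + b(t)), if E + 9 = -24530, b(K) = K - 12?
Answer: 30169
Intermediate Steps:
b(K) = -12 + K
E = -24539 (E = -9 - 24530 = -24539)
5759 - (E + b(t)) = 5759 - (-24539 + (-12 + 141)) = 5759 - (-24539 + 129) = 5759 - 1*(-24410) = 5759 + 24410 = 30169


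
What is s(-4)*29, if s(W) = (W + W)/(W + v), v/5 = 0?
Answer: 58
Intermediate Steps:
v = 0 (v = 5*0 = 0)
s(W) = 2 (s(W) = (W + W)/(W + 0) = (2*W)/W = 2)
s(-4)*29 = 2*29 = 58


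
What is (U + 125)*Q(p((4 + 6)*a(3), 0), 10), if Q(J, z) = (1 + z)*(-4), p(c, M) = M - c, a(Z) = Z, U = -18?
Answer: -4708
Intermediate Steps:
Q(J, z) = -4 - 4*z
(U + 125)*Q(p((4 + 6)*a(3), 0), 10) = (-18 + 125)*(-4 - 4*10) = 107*(-4 - 40) = 107*(-44) = -4708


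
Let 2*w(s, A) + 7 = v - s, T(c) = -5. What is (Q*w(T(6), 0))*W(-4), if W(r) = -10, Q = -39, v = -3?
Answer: -975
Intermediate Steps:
w(s, A) = -5 - s/2 (w(s, A) = -7/2 + (-3 - s)/2 = -7/2 + (-3/2 - s/2) = -5 - s/2)
(Q*w(T(6), 0))*W(-4) = -39*(-5 - ½*(-5))*(-10) = -39*(-5 + 5/2)*(-10) = -39*(-5/2)*(-10) = (195/2)*(-10) = -975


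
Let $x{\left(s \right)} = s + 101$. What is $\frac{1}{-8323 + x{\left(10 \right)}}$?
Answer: $- \frac{1}{8212} \approx -0.00012177$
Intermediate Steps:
$x{\left(s \right)} = 101 + s$
$\frac{1}{-8323 + x{\left(10 \right)}} = \frac{1}{-8323 + \left(101 + 10\right)} = \frac{1}{-8323 + 111} = \frac{1}{-8212} = - \frac{1}{8212}$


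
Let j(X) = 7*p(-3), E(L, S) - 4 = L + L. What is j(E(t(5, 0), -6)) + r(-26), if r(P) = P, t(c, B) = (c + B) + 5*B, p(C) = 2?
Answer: -12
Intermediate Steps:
t(c, B) = c + 6*B (t(c, B) = (B + c) + 5*B = c + 6*B)
E(L, S) = 4 + 2*L (E(L, S) = 4 + (L + L) = 4 + 2*L)
j(X) = 14 (j(X) = 7*2 = 14)
j(E(t(5, 0), -6)) + r(-26) = 14 - 26 = -12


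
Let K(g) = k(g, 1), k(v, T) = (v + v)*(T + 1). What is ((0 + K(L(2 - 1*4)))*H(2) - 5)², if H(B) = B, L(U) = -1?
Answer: 169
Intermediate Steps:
k(v, T) = 2*v*(1 + T) (k(v, T) = (2*v)*(1 + T) = 2*v*(1 + T))
K(g) = 4*g (K(g) = 2*g*(1 + 1) = 2*g*2 = 4*g)
((0 + K(L(2 - 1*4)))*H(2) - 5)² = ((0 + 4*(-1))*2 - 5)² = ((0 - 4)*2 - 5)² = (-4*2 - 5)² = (-8 - 5)² = (-13)² = 169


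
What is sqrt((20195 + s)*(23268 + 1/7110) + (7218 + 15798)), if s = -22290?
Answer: I*sqrt(10946988570346)/474 ≈ 6980.2*I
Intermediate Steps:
sqrt((20195 + s)*(23268 + 1/7110) + (7218 + 15798)) = sqrt((20195 - 22290)*(23268 + 1/7110) + (7218 + 15798)) = sqrt(-2095*(23268 + 1/7110) + 23016) = sqrt(-2095*165435481/7110 + 23016) = sqrt(-69317466539/1422 + 23016) = sqrt(-69284737787/1422) = I*sqrt(10946988570346)/474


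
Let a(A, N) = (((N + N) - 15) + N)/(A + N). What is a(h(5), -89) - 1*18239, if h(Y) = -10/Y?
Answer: -1659467/91 ≈ -18236.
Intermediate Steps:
a(A, N) = (-15 + 3*N)/(A + N) (a(A, N) = ((2*N - 15) + N)/(A + N) = ((-15 + 2*N) + N)/(A + N) = (-15 + 3*N)/(A + N))
a(h(5), -89) - 1*18239 = 3*(-5 - 89)/(-10/5 - 89) - 1*18239 = 3*(-94)/(-10*⅕ - 89) - 18239 = 3*(-94)/(-2 - 89) - 18239 = 3*(-94)/(-91) - 18239 = 3*(-1/91)*(-94) - 18239 = 282/91 - 18239 = -1659467/91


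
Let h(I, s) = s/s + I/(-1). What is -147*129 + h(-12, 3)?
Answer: -18950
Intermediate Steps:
h(I, s) = 1 - I (h(I, s) = 1 + I*(-1) = 1 - I)
-147*129 + h(-12, 3) = -147*129 + (1 - 1*(-12)) = -18963 + (1 + 12) = -18963 + 13 = -18950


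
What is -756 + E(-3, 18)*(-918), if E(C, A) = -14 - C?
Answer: 9342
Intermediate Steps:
-756 + E(-3, 18)*(-918) = -756 + (-14 - 1*(-3))*(-918) = -756 + (-14 + 3)*(-918) = -756 - 11*(-918) = -756 + 10098 = 9342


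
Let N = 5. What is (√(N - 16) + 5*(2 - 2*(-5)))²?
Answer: (60 + I*√11)² ≈ 3589.0 + 398.0*I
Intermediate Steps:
(√(N - 16) + 5*(2 - 2*(-5)))² = (√(5 - 16) + 5*(2 - 2*(-5)))² = (√(-11) + 5*(2 + 10))² = (I*√11 + 5*12)² = (I*√11 + 60)² = (60 + I*√11)²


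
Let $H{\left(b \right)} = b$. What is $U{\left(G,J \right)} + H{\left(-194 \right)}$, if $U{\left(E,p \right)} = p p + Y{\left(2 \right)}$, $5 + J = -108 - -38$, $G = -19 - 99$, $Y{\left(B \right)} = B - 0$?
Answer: $5433$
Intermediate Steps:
$Y{\left(B \right)} = B$ ($Y{\left(B \right)} = B + 0 = B$)
$G = -118$ ($G = -19 - 99 = -118$)
$J = -75$ ($J = -5 - 70 = -75$)
$U{\left(E,p \right)} = 2 + p^{2}$ ($U{\left(E,p \right)} = p p + 2 = p^{2} + 2 = 2 + p^{2}$)
$U{\left(G,J \right)} + H{\left(-194 \right)} = \left(2 + \left(-75\right)^{2}\right) - 194 = \left(2 + 5625\right) - 194 = 5627 - 194 = 5433$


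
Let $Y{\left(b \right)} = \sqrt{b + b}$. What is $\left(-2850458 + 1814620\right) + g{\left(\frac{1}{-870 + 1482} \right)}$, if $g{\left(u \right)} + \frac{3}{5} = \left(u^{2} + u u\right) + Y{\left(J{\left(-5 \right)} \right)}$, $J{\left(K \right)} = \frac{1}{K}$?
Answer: $- \frac{969917831491}{936360} + \frac{i \sqrt{10}}{5} \approx -1.0358 \cdot 10^{6} + 0.63246 i$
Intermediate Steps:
$Y{\left(b \right)} = \sqrt{2} \sqrt{b}$ ($Y{\left(b \right)} = \sqrt{2 b} = \sqrt{2} \sqrt{b}$)
$g{\left(u \right)} = - \frac{3}{5} + 2 u^{2} + \frac{i \sqrt{10}}{5}$ ($g{\left(u \right)} = - \frac{3}{5} + \left(\left(u^{2} + u u\right) + \sqrt{2} \sqrt{\frac{1}{-5}}\right) = - \frac{3}{5} + \left(\left(u^{2} + u^{2}\right) + \sqrt{2} \sqrt{- \frac{1}{5}}\right) = - \frac{3}{5} + \left(2 u^{2} + \sqrt{2} \frac{i \sqrt{5}}{5}\right) = - \frac{3}{5} + \left(2 u^{2} + \frac{i \sqrt{10}}{5}\right) = - \frac{3}{5} + 2 u^{2} + \frac{i \sqrt{10}}{5}$)
$\left(-2850458 + 1814620\right) + g{\left(\frac{1}{-870 + 1482} \right)} = \left(-2850458 + 1814620\right) + \left(- \frac{3}{5} + 2 \left(\frac{1}{-870 + 1482}\right)^{2} + \frac{i \sqrt{10}}{5}\right) = -1035838 + \left(- \frac{3}{5} + 2 \left(\frac{1}{612}\right)^{2} + \frac{i \sqrt{10}}{5}\right) = -1035838 + \left(- \frac{3}{5} + \frac{2}{374544} + \frac{i \sqrt{10}}{5}\right) = -1035838 + \left(- \frac{3}{5} + 2 \cdot \frac{1}{374544} + \frac{i \sqrt{10}}{5}\right) = -1035838 + \left(- \frac{3}{5} + \frac{1}{187272} + \frac{i \sqrt{10}}{5}\right) = -1035838 - \left(\frac{561811}{936360} - \frac{i \sqrt{10}}{5}\right) = - \frac{969917831491}{936360} + \frac{i \sqrt{10}}{5}$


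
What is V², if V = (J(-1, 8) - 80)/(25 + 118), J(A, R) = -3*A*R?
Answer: 3136/20449 ≈ 0.15336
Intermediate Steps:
J(A, R) = -3*A*R
V = -56/143 (V = (-3*(-1)*8 - 80)/(25 + 118) = (24 - 80)/143 = -56*1/143 = -56/143 ≈ -0.39161)
V² = (-56/143)² = 3136/20449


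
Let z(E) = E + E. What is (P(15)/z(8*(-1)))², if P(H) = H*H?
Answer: 50625/256 ≈ 197.75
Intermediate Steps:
P(H) = H²
z(E) = 2*E
(P(15)/z(8*(-1)))² = (15²/((2*(8*(-1)))))² = (225/((2*(-8))))² = (225/(-16))² = (225*(-1/16))² = (-225/16)² = 50625/256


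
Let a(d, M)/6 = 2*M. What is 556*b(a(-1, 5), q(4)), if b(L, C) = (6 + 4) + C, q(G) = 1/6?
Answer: 16958/3 ≈ 5652.7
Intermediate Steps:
a(d, M) = 12*M (a(d, M) = 6*(2*M) = 12*M)
q(G) = ⅙
b(L, C) = 10 + C
556*b(a(-1, 5), q(4)) = 556*(10 + ⅙) = 556*(61/6) = 16958/3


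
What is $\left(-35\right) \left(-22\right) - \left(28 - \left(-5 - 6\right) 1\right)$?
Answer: $731$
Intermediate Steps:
$\left(-35\right) \left(-22\right) - \left(28 - \left(-5 - 6\right) 1\right) = 770 - \left(28 - \left(-5 - 6\right) 1\right) = 770 - 39 = 731$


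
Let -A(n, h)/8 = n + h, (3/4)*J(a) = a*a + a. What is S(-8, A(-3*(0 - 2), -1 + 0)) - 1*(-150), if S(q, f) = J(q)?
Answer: 674/3 ≈ 224.67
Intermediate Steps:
J(a) = 4*a/3 + 4*a²/3 (J(a) = 4*(a*a + a)/3 = 4*(a² + a)/3 = 4*(a + a²)/3 = 4*a/3 + 4*a²/3)
A(n, h) = -8*h - 8*n (A(n, h) = -8*(n + h) = -8*(h + n) = -8*h - 8*n)
S(q, f) = 4*q*(1 + q)/3
S(-8, A(-3*(0 - 2), -1 + 0)) - 1*(-150) = (4/3)*(-8)*(1 - 8) - 1*(-150) = (4/3)*(-8)*(-7) + 150 = 224/3 + 150 = 674/3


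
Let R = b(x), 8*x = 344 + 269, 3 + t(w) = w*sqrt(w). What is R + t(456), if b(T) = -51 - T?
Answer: -1045/8 + 912*sqrt(114) ≈ 9606.9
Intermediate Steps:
t(w) = -3 + w**(3/2) (t(w) = -3 + w*sqrt(w) = -3 + w**(3/2))
x = 613/8 (x = (344 + 269)/8 = (1/8)*613 = 613/8 ≈ 76.625)
R = -1021/8 (R = -51 - 1*613/8 = -51 - 613/8 = -1021/8 ≈ -127.63)
R + t(456) = -1021/8 + (-3 + 456**(3/2)) = -1021/8 + (-3 + 912*sqrt(114)) = -1045/8 + 912*sqrt(114)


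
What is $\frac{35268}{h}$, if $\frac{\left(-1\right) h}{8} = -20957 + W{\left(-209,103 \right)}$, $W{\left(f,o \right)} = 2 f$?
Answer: $\frac{2939}{14250} \approx 0.20625$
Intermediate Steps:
$h = 171000$ ($h = - 8 \left(-20957 + 2 \left(-209\right)\right) = - 8 \left(-20957 - 418\right) = \left(-8\right) \left(-21375\right) = 171000$)
$\frac{35268}{h} = \frac{35268}{171000} = 35268 \cdot \frac{1}{171000} = \frac{2939}{14250}$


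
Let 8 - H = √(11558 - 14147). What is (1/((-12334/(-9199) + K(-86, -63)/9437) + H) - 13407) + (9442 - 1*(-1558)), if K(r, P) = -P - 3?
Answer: -16182640878214264496163/6723167577364466915 + 7536143296987369*I*√2589/20169502732093400745 ≈ -2407.0 + 0.019012*I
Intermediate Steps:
H = 8 - I*√2589 (H = 8 - √(11558 - 14147) = 8 - √(-2589) = 8 - I*√2589 ≈ 8.0 - 50.882*I)
K(r, P) = -3 - P
(1/((-12334/(-9199) + K(-86, -63)/9437) + H) - 13407) + (9442 - 1*(-1558)) = (1/((-12334/(-9199) + (-3 - 1*(-63))/9437) + (8 - I*√2589)) - 13407) + (9442 - 1*(-1558)) = (1/((-12334*(-1/9199) + (-3 + 63)*(1/9437)) + (8 - I*√2589)) - 13407) + (9442 + 1558) = (1/((12334/9199 + 60*(1/9437)) + (8 - I*√2589)) - 13407) + 11000 = (1/((12334/9199 + 60/9437) + (8 - I*√2589)) - 13407) + 11000 = (1/(116947898/86810963 + (8 - I*√2589)) - 13407) + 11000 = (1/(811435602/86810963 - I*√2589) - 13407) + 11000 = (-13407 + 1/(811435602/86810963 - I*√2589)) + 11000 = -2407 + 1/(811435602/86810963 - I*√2589)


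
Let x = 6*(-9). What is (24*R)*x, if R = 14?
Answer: -18144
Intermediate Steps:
x = -54
(24*R)*x = (24*14)*(-54) = 336*(-54) = -18144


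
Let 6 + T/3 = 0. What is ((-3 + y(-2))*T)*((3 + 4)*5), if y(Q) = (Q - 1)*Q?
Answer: -1890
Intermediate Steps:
y(Q) = Q*(-1 + Q) (y(Q) = (-1 + Q)*Q = Q*(-1 + Q))
T = -18 (T = -18 + 3*0 = -18 + 0 = -18)
((-3 + y(-2))*T)*((3 + 4)*5) = ((-3 - 2*(-1 - 2))*(-18))*((3 + 4)*5) = ((-3 - 2*(-3))*(-18))*(7*5) = ((-3 + 6)*(-18))*35 = (3*(-18))*35 = -54*35 = -1890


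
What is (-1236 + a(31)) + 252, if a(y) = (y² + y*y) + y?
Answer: 969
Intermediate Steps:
a(y) = y + 2*y² (a(y) = (y² + y²) + y = 2*y² + y = y + 2*y²)
(-1236 + a(31)) + 252 = (-1236 + 31*(1 + 2*31)) + 252 = (-1236 + 31*(1 + 62)) + 252 = (-1236 + 31*63) + 252 = (-1236 + 1953) + 252 = 717 + 252 = 969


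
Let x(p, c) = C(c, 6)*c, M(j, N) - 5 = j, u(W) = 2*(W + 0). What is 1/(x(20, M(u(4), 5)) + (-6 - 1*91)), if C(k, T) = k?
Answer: 1/72 ≈ 0.013889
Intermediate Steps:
u(W) = 2*W
M(j, N) = 5 + j
x(p, c) = c² (x(p, c) = c*c = c²)
1/(x(20, M(u(4), 5)) + (-6 - 1*91)) = 1/((5 + 2*4)² + (-6 - 1*91)) = 1/((5 + 8)² + (-6 - 91)) = 1/(13² - 97) = 1/(169 - 97) = 1/72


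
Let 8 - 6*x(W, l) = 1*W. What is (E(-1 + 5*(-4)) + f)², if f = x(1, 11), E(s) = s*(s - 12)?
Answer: 17347225/36 ≈ 4.8187e+5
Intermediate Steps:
E(s) = s*(-12 + s)
x(W, l) = 4/3 - W/6
f = 7/6 (f = 4/3 - ⅙*1 = 4/3 - ⅙ = 7/6 ≈ 1.1667)
(E(-1 + 5*(-4)) + f)² = ((-1 + 5*(-4))*(-12 + (-1 + 5*(-4))) + 7/6)² = ((-1 - 20)*(-12 + (-1 - 20)) + 7/6)² = (-21*(-12 - 21) + 7/6)² = (-21*(-33) + 7/6)² = (693 + 7/6)² = (4165/6)² = 17347225/36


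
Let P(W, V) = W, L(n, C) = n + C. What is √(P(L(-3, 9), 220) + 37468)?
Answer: √37474 ≈ 193.58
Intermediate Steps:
L(n, C) = C + n
√(P(L(-3, 9), 220) + 37468) = √((9 - 3) + 37468) = √(6 + 37468) = √37474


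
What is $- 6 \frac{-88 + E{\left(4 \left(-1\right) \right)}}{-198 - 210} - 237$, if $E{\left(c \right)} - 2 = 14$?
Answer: $- \frac{4047}{17} \approx -238.06$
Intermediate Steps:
$E{\left(c \right)} = 16$ ($E{\left(c \right)} = 2 + 14 = 16$)
$- 6 \frac{-88 + E{\left(4 \left(-1\right) \right)}}{-198 - 210} - 237 = - 6 \frac{-88 + 16}{-198 - 210} - 237 = - 6 \left(- \frac{72}{-408}\right) - 237 = - 6 \left(\left(-72\right) \left(- \frac{1}{408}\right)\right) - 237 = \left(-6\right) \frac{3}{17} - 237 = - \frac{18}{17} - 237 = - \frac{4047}{17}$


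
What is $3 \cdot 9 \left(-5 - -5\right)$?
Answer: $0$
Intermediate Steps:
$3 \cdot 9 \left(-5 - -5\right) = 27 \left(-5 + 5\right) = 27 \cdot 0 = 0$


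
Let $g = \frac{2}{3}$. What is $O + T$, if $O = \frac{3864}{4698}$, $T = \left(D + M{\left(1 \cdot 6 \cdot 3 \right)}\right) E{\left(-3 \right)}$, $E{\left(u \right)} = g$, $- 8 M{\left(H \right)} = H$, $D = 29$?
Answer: $\frac{29215}{1566} \approx 18.656$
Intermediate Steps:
$g = \frac{2}{3}$ ($g = 2 \cdot \frac{1}{3} = \frac{2}{3} \approx 0.66667$)
$M{\left(H \right)} = - \frac{H}{8}$
$E{\left(u \right)} = \frac{2}{3}$
$T = \frac{107}{6}$ ($T = \left(29 - \frac{1 \cdot 6 \cdot 3}{8}\right) \frac{2}{3} = \left(29 - \frac{6 \cdot 3}{8}\right) \frac{2}{3} = \left(29 - \frac{9}{4}\right) \frac{2}{3} = \frac{107}{4} \cdot \frac{2}{3} = \frac{107}{6} \approx 17.833$)
$O = \frac{644}{783}$ ($O = 3864 \cdot \frac{1}{4698} = \frac{644}{783} \approx 0.82248$)
$O + T = \frac{644}{783} + \frac{107}{6} = \frac{29215}{1566}$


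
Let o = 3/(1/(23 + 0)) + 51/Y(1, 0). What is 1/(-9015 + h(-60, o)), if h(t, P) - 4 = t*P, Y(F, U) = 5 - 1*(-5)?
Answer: -1/13457 ≈ -7.4311e-5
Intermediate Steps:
Y(F, U) = 10 (Y(F, U) = 5 + 5 = 10)
o = 741/10 (o = 3/(1/(23 + 0)) + 51/10 = 3/(1/23) + 51*(⅒) = 3/(1/23) + 51/10 = 3*23 + 51/10 = 69 + 51/10 = 741/10 ≈ 74.100)
h(t, P) = 4 + P*t (h(t, P) = 4 + t*P = 4 + P*t)
1/(-9015 + h(-60, o)) = 1/(-9015 + (4 + (741/10)*(-60))) = 1/(-9015 + (4 - 4446)) = 1/(-9015 - 4442) = 1/(-13457) = -1/13457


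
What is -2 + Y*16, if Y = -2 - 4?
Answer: -98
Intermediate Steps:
Y = -6
-2 + Y*16 = -2 - 6*16 = -2 - 96 = -98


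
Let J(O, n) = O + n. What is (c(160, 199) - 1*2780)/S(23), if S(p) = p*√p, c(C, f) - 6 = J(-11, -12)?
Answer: -2797*√23/529 ≈ -25.357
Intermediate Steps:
c(C, f) = -17 (c(C, f) = 6 + (-11 - 12) = 6 - 23 = -17)
S(p) = p^(3/2)
(c(160, 199) - 1*2780)/S(23) = (-17 - 1*2780)/(23^(3/2)) = (-17 - 2780)/((23*√23)) = -2797*√23/529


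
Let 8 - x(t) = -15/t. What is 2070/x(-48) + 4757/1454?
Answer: 16247197/59614 ≈ 272.54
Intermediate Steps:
x(t) = 8 + 15/t (x(t) = 8 - (-15)/t = 8 + 15/t)
2070/x(-48) + 4757/1454 = 2070/(8 + 15/(-48)) + 4757/1454 = 2070/(8 + 15*(-1/48)) + 4757*(1/1454) = 2070/(8 - 5/16) + 4757/1454 = 2070/(123/16) + 4757/1454 = 2070*(16/123) + 4757/1454 = 11040/41 + 4757/1454 = 16247197/59614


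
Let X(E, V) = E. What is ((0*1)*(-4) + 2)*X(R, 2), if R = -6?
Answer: -12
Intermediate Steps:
((0*1)*(-4) + 2)*X(R, 2) = ((0*1)*(-4) + 2)*(-6) = (0*(-4) + 2)*(-6) = (0 + 2)*(-6) = 2*(-6) = -12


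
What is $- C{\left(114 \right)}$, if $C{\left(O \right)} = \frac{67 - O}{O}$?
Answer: $\frac{47}{114} \approx 0.41228$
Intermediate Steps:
$C{\left(O \right)} = \frac{67 - O}{O}$
$- C{\left(114 \right)} = - \frac{67 - 114}{114} = - \frac{-47}{114} = \left(-1\right) \left(- \frac{47}{114}\right) = \frac{47}{114}$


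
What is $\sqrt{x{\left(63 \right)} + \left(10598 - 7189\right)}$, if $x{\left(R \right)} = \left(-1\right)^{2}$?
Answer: $\sqrt{3410} \approx 58.395$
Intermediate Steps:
$x{\left(R \right)} = 1$
$\sqrt{x{\left(63 \right)} + \left(10598 - 7189\right)} = \sqrt{1 + \left(10598 - 7189\right)} = \sqrt{1 + 3409} = \sqrt{3410}$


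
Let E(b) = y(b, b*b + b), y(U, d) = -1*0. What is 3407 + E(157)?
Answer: 3407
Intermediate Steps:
y(U, d) = 0
E(b) = 0
3407 + E(157) = 3407 + 0 = 3407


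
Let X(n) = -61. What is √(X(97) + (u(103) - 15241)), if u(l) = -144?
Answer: I*√15446 ≈ 124.28*I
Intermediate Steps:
√(X(97) + (u(103) - 15241)) = √(-61 + (-144 - 15241)) = √(-61 - 15385) = √(-15446) = I*√15446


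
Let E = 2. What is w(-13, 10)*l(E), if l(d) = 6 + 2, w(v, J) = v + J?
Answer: -24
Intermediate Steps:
w(v, J) = J + v
l(d) = 8
w(-13, 10)*l(E) = (10 - 13)*8 = -3*8 = -24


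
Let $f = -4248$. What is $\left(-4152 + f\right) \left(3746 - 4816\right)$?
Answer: $8988000$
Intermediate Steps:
$\left(-4152 + f\right) \left(3746 - 4816\right) = \left(-4152 - 4248\right) \left(3746 - 4816\right) = \left(-8400\right) \left(-1070\right) = 8988000$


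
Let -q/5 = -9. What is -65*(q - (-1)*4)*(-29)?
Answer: 92365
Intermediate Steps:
q = 45 (q = -5*(-9) = 45)
-65*(q - (-1)*4)*(-29) = -65*(45 - (-1)*4)*(-29) = -65*(45 - 1*(-4))*(-29) = -65*(45 + 4)*(-29) = -65*49*(-29) = -3185*(-29) = 92365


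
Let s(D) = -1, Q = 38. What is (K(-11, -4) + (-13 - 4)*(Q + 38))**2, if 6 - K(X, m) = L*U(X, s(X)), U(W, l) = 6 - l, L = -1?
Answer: 1635841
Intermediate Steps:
K(X, m) = 13 (K(X, m) = 6 - (-1)*(6 - 1*(-1)) = 6 - (-1)*(6 + 1) = 6 - (-1)*7 = 6 - 1*(-7) = 6 + 7 = 13)
(K(-11, -4) + (-13 - 4)*(Q + 38))**2 = (13 + (-13 - 4)*(38 + 38))**2 = (13 - 17*76)**2 = (13 - 1292)**2 = (-1279)**2 = 1635841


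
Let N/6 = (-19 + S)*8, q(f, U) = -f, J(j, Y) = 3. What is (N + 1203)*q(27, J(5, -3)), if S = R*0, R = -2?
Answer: -7857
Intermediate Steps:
S = 0 (S = -2*0 = 0)
N = -912 (N = 6*((-19 + 0)*8) = 6*(-19*8) = 6*(-152) = -912)
(N + 1203)*q(27, J(5, -3)) = (-912 + 1203)*(-1*27) = 291*(-27) = -7857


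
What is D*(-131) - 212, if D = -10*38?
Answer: 49568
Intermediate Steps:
D = -380
D*(-131) - 212 = -380*(-131) - 212 = 49780 - 212 = 49568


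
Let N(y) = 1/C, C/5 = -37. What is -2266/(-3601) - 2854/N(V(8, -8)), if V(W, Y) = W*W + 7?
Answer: 1901294256/3601 ≈ 5.2799e+5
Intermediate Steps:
C = -185 (C = 5*(-37) = -185)
V(W, Y) = 7 + W**2 (V(W, Y) = W**2 + 7 = 7 + W**2)
N(y) = -1/185 (N(y) = 1/(-185) = -1/185)
-2266/(-3601) - 2854/N(V(8, -8)) = -2266/(-3601) - 2854/(-1/185) = -2266*(-1/3601) - 2854*(-185) = 2266/3601 + 527990 = 1901294256/3601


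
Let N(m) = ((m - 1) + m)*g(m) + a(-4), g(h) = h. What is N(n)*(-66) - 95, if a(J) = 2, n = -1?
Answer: -425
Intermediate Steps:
N(m) = 2 + m*(-1 + 2*m) (N(m) = ((m - 1) + m)*m + 2 = ((-1 + m) + m)*m + 2 = (-1 + 2*m)*m + 2 = m*(-1 + 2*m) + 2 = 2 + m*(-1 + 2*m))
N(n)*(-66) - 95 = (2 - 1*(-1) + 2*(-1)²)*(-66) - 95 = (2 + 1 + 2*1)*(-66) - 95 = (2 + 1 + 2)*(-66) - 95 = 5*(-66) - 95 = -330 - 95 = -425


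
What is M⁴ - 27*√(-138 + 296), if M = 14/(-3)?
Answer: 38416/81 - 27*√158 ≈ 134.89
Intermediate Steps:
M = -14/3 (M = 14*(-⅓) = -14/3 ≈ -4.6667)
M⁴ - 27*√(-138 + 296) = (-14/3)⁴ - 27*√(-138 + 296) = 38416/81 - 27*√158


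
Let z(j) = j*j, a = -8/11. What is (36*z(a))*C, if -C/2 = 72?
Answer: -331776/121 ≈ -2741.9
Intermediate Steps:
C = -144 (C = -2*72 = -144)
a = -8/11 (a = -8*1/11 = -8/11 ≈ -0.72727)
z(j) = j**2
(36*z(a))*C = (36*(-8/11)**2)*(-144) = (36*(64/121))*(-144) = (2304/121)*(-144) = -331776/121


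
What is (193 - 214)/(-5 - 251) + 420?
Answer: 107541/256 ≈ 420.08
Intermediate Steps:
(193 - 214)/(-5 - 251) + 420 = -21/(-256) + 420 = -21*(-1/256) + 420 = 21/256 + 420 = 107541/256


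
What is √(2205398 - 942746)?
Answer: 2*√315663 ≈ 1123.7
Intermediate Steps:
√(2205398 - 942746) = √1262652 = 2*√315663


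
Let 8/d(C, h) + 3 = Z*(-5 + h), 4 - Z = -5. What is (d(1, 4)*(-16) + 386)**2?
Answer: 1416100/9 ≈ 1.5734e+5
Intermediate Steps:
Z = 9 (Z = 4 - 1*(-5) = 4 + 5 = 9)
d(C, h) = 8/(-48 + 9*h) (d(C, h) = 8/(-3 + 9*(-5 + h)) = 8/(-3 + (-45 + 9*h)) = 8/(-48 + 9*h))
(d(1, 4)*(-16) + 386)**2 = ((8/(3*(-16 + 3*4)))*(-16) + 386)**2 = ((8/(3*(-16 + 12)))*(-16) + 386)**2 = (((8/3)/(-4))*(-16) + 386)**2 = (((8/3)*(-1/4))*(-16) + 386)**2 = (-2/3*(-16) + 386)**2 = (32/3 + 386)**2 = (1190/3)**2 = 1416100/9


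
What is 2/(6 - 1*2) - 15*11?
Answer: -329/2 ≈ -164.50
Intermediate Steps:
2/(6 - 1*2) - 15*11 = 2/(6 - 2) - 165 = 2/4 - 165 = 2*(1/4) - 165 = 1/2 - 165 = -329/2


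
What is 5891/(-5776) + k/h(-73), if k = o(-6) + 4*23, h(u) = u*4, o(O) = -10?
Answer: -548451/421648 ≈ -1.3007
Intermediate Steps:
h(u) = 4*u
k = 82 (k = -10 + 4*23 = -10 + 92 = 82)
5891/(-5776) + k/h(-73) = 5891/(-5776) + 82/((4*(-73))) = 5891*(-1/5776) + 82/(-292) = -5891/5776 + 82*(-1/292) = -5891/5776 - 41/146 = -548451/421648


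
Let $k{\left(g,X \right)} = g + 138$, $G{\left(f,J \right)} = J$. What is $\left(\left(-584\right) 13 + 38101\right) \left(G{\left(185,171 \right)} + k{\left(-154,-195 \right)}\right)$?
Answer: $4728895$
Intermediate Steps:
$k{\left(g,X \right)} = 138 + g$
$\left(\left(-584\right) 13 + 38101\right) \left(G{\left(185,171 \right)} + k{\left(-154,-195 \right)}\right) = \left(\left(-584\right) 13 + 38101\right) \left(171 + \left(138 - 154\right)\right) = \left(-7592 + 38101\right) \left(171 - 16\right) = 30509 \cdot 155 = 4728895$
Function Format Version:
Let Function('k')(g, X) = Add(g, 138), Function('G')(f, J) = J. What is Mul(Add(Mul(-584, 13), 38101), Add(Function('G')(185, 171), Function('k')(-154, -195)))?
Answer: 4728895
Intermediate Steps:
Function('k')(g, X) = Add(138, g)
Mul(Add(Mul(-584, 13), 38101), Add(Function('G')(185, 171), Function('k')(-154, -195))) = Mul(Add(Mul(-584, 13), 38101), Add(171, Add(138, -154))) = Mul(Add(-7592, 38101), Add(171, -16)) = Mul(30509, 155) = 4728895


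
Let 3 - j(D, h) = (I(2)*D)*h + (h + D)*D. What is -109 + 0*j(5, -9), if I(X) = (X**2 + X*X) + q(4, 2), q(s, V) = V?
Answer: -109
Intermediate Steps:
I(X) = 2 + 2*X**2 (I(X) = (X**2 + X*X) + 2 = (X**2 + X**2) + 2 = 2*X**2 + 2 = 2 + 2*X**2)
j(D, h) = 3 - D*(D + h) - 10*D*h (j(D, h) = 3 - (((2 + 2*2**2)*D)*h + (h + D)*D) = 3 - (((2 + 2*4)*D)*h + (D + h)*D) = 3 - (((2 + 8)*D)*h + D*(D + h)) = 3 - ((10*D)*h + D*(D + h)) = 3 - (10*D*h + D*(D + h)) = 3 - (D*(D + h) + 10*D*h) = 3 + (-D*(D + h) - 10*D*h) = 3 - D*(D + h) - 10*D*h)
-109 + 0*j(5, -9) = -109 + 0*(3 - 1*5**2 - 11*5*(-9)) = -109 + 0*(3 - 1*25 + 495) = -109 + 0*(3 - 25 + 495) = -109 + 0*473 = -109 + 0 = -109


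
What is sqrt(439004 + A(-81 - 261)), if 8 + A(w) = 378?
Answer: sqrt(439374) ≈ 662.85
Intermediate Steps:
A(w) = 370 (A(w) = -8 + 378 = 370)
sqrt(439004 + A(-81 - 261)) = sqrt(439004 + 370) = sqrt(439374)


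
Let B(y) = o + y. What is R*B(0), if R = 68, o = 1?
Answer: 68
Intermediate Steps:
B(y) = 1 + y
R*B(0) = 68*(1 + 0) = 68*1 = 68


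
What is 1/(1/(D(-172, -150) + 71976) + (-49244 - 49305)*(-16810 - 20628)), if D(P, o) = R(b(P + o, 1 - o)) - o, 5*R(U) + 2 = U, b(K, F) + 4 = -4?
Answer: 72124/266099872469289 ≈ 2.7104e-10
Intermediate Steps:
b(K, F) = -8 (b(K, F) = -4 - 4 = -8)
R(U) = -⅖ + U/5
D(P, o) = -2 - o (D(P, o) = (-⅖ + (⅕)*(-8)) - o = (-⅖ - 8/5) - o = -2 - o)
1/(1/(D(-172, -150) + 71976) + (-49244 - 49305)*(-16810 - 20628)) = 1/(1/((-2 - 1*(-150)) + 71976) + (-49244 - 49305)*(-16810 - 20628)) = 1/(1/((-2 + 150) + 71976) - 98549*(-37438)) = 1/(1/(148 + 71976) + 3689477462) = 1/(1/72124 + 3689477462) = 1/(266099872469289/72124) = 72124/266099872469289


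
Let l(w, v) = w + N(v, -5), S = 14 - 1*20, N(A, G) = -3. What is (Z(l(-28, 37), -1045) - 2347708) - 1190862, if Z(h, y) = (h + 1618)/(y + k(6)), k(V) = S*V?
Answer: -166312859/47 ≈ -3.5386e+6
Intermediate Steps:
S = -6 (S = 14 - 20 = -6)
k(V) = -6*V
l(w, v) = -3 + w (l(w, v) = w - 3 = -3 + w)
Z(h, y) = (1618 + h)/(-36 + y) (Z(h, y) = (h + 1618)/(y - 6*6) = (1618 + h)/(y - 36) = (1618 + h)/(-36 + y))
(Z(l(-28, 37), -1045) - 2347708) - 1190862 = ((1618 + (-3 - 28))/(-36 - 1045) - 2347708) - 1190862 = ((1618 - 31)/(-1081) - 2347708) - 1190862 = (-1/1081*1587 - 2347708) - 1190862 = (-69/47 - 2347708) - 1190862 = -110342345/47 - 1190862 = -166312859/47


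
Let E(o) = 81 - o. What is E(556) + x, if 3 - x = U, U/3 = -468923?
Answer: 1406297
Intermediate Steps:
U = -1406769 (U = 3*(-468923) = -1406769)
x = 1406772 (x = 3 - 1*(-1406769) = 3 + 1406769 = 1406772)
E(556) + x = (81 - 1*556) + 1406772 = (81 - 556) + 1406772 = -475 + 1406772 = 1406297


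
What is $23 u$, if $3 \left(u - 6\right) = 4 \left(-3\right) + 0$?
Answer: $46$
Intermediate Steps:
$u = 2$ ($u = 6 + \frac{4 \left(-3\right) + 0}{3} = 6 + \frac{-12 + 0}{3} = 6 + \frac{1}{3} \left(-12\right) = 6 - 4 = 2$)
$23 u = 23 \cdot 2 = 46$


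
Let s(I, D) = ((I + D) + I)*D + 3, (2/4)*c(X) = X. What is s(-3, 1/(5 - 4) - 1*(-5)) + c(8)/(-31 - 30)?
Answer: 167/61 ≈ 2.7377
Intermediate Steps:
c(X) = 2*X
s(I, D) = 3 + D*(D + 2*I) (s(I, D) = ((D + I) + I)*D + 3 = (D + 2*I)*D + 3 = D*(D + 2*I) + 3 = 3 + D*(D + 2*I))
s(-3, 1/(5 - 4) - 1*(-5)) + c(8)/(-31 - 30) = (3 + (1/(5 - 4) - 1*(-5))² + 2*(1/(5 - 4) - 1*(-5))*(-3)) + (2*8)/(-31 - 30) = (3 + (1/1 + 5)² + 2*(1/1 + 5)*(-3)) + 16/(-61) = (3 + (1 + 5)² + 2*(1 + 5)*(-3)) + 16*(-1/61) = (3 + 6² + 2*6*(-3)) - 16/61 = (3 + 36 - 36) - 16/61 = 3 - 16/61 = 167/61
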